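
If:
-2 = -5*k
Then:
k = 2/5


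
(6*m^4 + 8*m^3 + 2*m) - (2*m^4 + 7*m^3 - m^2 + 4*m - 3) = 4*m^4 + m^3 + m^2 - 2*m + 3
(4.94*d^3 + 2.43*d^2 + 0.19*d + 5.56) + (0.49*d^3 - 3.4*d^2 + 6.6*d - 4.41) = 5.43*d^3 - 0.97*d^2 + 6.79*d + 1.15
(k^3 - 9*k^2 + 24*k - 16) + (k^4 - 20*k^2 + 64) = k^4 + k^3 - 29*k^2 + 24*k + 48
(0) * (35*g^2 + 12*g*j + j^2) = 0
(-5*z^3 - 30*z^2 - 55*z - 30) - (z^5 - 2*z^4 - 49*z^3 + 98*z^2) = -z^5 + 2*z^4 + 44*z^3 - 128*z^2 - 55*z - 30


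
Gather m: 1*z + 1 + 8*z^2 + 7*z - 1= 8*z^2 + 8*z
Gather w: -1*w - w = -2*w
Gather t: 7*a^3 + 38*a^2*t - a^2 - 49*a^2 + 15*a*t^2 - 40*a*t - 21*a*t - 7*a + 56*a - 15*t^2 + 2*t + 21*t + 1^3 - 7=7*a^3 - 50*a^2 + 49*a + t^2*(15*a - 15) + t*(38*a^2 - 61*a + 23) - 6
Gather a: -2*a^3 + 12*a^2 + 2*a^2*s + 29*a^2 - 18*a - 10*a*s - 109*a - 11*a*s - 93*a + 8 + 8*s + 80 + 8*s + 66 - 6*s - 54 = -2*a^3 + a^2*(2*s + 41) + a*(-21*s - 220) + 10*s + 100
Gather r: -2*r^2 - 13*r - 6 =-2*r^2 - 13*r - 6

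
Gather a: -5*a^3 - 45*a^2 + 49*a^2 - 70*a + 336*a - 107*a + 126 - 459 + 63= -5*a^3 + 4*a^2 + 159*a - 270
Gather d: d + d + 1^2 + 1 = 2*d + 2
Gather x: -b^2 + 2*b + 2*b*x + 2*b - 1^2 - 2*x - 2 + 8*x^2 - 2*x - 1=-b^2 + 4*b + 8*x^2 + x*(2*b - 4) - 4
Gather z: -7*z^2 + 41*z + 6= -7*z^2 + 41*z + 6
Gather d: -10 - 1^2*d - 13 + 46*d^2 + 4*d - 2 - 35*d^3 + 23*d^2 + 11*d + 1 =-35*d^3 + 69*d^2 + 14*d - 24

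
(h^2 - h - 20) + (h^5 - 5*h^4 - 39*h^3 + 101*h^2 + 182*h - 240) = h^5 - 5*h^4 - 39*h^3 + 102*h^2 + 181*h - 260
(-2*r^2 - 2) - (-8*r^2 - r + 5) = 6*r^2 + r - 7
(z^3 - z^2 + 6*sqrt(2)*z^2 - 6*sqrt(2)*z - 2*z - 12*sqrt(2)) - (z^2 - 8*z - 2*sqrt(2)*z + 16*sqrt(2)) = z^3 - 2*z^2 + 6*sqrt(2)*z^2 - 4*sqrt(2)*z + 6*z - 28*sqrt(2)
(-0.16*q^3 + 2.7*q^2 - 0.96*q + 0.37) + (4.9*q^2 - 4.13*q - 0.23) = -0.16*q^3 + 7.6*q^2 - 5.09*q + 0.14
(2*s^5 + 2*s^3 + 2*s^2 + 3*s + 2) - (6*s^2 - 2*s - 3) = 2*s^5 + 2*s^3 - 4*s^2 + 5*s + 5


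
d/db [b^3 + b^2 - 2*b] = 3*b^2 + 2*b - 2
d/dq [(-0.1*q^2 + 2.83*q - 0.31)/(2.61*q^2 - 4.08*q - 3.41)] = (-6.9783*q^2 + 2.3002*q - 10.9151)/(6.8121*q^4 - 21.2976*q^3 - 1.1538*q^2 + 27.8256*q + 11.6281)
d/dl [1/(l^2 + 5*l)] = (-2*l - 5)/(l^2*(l + 5)^2)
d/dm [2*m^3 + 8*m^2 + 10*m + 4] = 6*m^2 + 16*m + 10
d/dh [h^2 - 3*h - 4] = 2*h - 3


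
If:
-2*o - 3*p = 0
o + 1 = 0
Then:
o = -1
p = 2/3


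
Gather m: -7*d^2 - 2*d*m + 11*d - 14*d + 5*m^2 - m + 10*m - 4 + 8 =-7*d^2 - 3*d + 5*m^2 + m*(9 - 2*d) + 4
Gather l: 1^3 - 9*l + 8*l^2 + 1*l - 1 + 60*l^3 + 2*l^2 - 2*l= 60*l^3 + 10*l^2 - 10*l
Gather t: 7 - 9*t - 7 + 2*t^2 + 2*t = 2*t^2 - 7*t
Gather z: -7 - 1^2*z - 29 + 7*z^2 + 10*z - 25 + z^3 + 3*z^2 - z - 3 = z^3 + 10*z^2 + 8*z - 64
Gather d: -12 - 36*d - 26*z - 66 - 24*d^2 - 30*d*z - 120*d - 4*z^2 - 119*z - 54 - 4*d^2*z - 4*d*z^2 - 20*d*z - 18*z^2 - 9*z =d^2*(-4*z - 24) + d*(-4*z^2 - 50*z - 156) - 22*z^2 - 154*z - 132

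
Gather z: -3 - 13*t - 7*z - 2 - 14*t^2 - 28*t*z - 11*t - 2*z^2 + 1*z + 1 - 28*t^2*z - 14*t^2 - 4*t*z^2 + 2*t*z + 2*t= -28*t^2 - 22*t + z^2*(-4*t - 2) + z*(-28*t^2 - 26*t - 6) - 4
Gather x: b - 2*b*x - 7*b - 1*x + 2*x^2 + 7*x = -6*b + 2*x^2 + x*(6 - 2*b)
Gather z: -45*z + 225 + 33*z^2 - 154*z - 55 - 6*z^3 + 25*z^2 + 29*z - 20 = -6*z^3 + 58*z^2 - 170*z + 150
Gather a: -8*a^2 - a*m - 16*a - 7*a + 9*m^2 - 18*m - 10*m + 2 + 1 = -8*a^2 + a*(-m - 23) + 9*m^2 - 28*m + 3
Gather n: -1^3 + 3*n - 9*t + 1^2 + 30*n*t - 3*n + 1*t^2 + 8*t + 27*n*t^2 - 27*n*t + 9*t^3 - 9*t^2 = n*(27*t^2 + 3*t) + 9*t^3 - 8*t^2 - t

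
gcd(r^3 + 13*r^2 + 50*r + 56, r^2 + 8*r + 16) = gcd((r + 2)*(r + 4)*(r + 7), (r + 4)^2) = r + 4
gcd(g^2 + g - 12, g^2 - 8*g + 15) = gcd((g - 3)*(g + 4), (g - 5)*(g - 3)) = g - 3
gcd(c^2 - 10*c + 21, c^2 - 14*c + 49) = c - 7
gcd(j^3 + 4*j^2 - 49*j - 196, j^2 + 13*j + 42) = j + 7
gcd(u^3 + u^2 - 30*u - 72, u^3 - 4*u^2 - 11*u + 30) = u + 3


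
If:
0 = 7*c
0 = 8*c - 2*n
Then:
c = 0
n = 0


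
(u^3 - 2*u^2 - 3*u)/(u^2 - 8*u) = (u^2 - 2*u - 3)/(u - 8)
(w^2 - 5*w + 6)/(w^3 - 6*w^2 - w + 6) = (w^2 - 5*w + 6)/(w^3 - 6*w^2 - w + 6)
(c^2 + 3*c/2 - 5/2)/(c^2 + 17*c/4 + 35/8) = 4*(c - 1)/(4*c + 7)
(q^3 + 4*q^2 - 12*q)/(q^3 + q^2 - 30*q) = (q - 2)/(q - 5)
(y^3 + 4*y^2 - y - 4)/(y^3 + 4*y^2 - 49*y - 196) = (y^2 - 1)/(y^2 - 49)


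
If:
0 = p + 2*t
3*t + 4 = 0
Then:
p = 8/3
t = -4/3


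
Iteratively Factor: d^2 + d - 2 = (d - 1)*(d + 2)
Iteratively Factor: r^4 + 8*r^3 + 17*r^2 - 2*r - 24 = (r - 1)*(r^3 + 9*r^2 + 26*r + 24) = (r - 1)*(r + 4)*(r^2 + 5*r + 6) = (r - 1)*(r + 2)*(r + 4)*(r + 3)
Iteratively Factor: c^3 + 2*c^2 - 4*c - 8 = (c + 2)*(c^2 - 4) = (c - 2)*(c + 2)*(c + 2)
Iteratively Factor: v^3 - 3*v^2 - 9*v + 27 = (v - 3)*(v^2 - 9) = (v - 3)*(v + 3)*(v - 3)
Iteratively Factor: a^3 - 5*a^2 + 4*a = (a)*(a^2 - 5*a + 4) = a*(a - 4)*(a - 1)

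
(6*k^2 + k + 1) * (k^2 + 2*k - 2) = 6*k^4 + 13*k^3 - 9*k^2 - 2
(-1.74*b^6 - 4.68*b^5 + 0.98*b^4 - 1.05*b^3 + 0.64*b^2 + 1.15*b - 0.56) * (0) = 0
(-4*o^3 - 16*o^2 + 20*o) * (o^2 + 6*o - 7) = -4*o^5 - 40*o^4 - 48*o^3 + 232*o^2 - 140*o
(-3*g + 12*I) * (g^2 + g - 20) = -3*g^3 - 3*g^2 + 12*I*g^2 + 60*g + 12*I*g - 240*I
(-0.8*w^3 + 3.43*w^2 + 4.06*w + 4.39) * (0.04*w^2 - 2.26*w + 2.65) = -0.032*w^5 + 1.9452*w^4 - 9.7094*w^3 + 0.089500000000001*w^2 + 0.8376*w + 11.6335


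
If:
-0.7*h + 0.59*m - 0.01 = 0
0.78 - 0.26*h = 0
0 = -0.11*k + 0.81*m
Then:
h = 3.00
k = 26.33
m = 3.58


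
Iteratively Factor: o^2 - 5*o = (o)*(o - 5)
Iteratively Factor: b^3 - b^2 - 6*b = (b)*(b^2 - b - 6) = b*(b + 2)*(b - 3)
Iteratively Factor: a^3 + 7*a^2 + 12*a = (a + 4)*(a^2 + 3*a) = a*(a + 4)*(a + 3)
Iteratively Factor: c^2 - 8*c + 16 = (c - 4)*(c - 4)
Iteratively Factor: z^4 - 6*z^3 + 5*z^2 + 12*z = (z - 4)*(z^3 - 2*z^2 - 3*z) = (z - 4)*(z + 1)*(z^2 - 3*z) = (z - 4)*(z - 3)*(z + 1)*(z)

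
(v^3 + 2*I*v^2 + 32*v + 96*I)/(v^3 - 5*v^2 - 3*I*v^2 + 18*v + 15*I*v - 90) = (v^2 + 8*I*v - 16)/(v^2 + v*(-5 + 3*I) - 15*I)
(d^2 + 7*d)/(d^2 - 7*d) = (d + 7)/(d - 7)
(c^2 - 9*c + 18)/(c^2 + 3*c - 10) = (c^2 - 9*c + 18)/(c^2 + 3*c - 10)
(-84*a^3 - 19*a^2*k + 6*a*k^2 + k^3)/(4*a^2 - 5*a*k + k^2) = (-21*a^2 - 10*a*k - k^2)/(a - k)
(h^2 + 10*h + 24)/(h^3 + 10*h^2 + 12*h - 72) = (h + 4)/(h^2 + 4*h - 12)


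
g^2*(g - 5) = g^3 - 5*g^2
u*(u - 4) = u^2 - 4*u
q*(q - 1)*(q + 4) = q^3 + 3*q^2 - 4*q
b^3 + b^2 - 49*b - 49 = (b - 7)*(b + 1)*(b + 7)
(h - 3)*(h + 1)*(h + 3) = h^3 + h^2 - 9*h - 9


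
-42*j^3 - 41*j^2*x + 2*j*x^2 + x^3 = (-6*j + x)*(j + x)*(7*j + x)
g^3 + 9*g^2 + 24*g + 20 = (g + 2)^2*(g + 5)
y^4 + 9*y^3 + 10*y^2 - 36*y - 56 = (y - 2)*(y + 2)^2*(y + 7)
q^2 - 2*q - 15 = (q - 5)*(q + 3)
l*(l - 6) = l^2 - 6*l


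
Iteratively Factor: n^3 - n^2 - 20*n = (n + 4)*(n^2 - 5*n) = (n - 5)*(n + 4)*(n)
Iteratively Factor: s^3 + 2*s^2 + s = (s + 1)*(s^2 + s) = s*(s + 1)*(s + 1)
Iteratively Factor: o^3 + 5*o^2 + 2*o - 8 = (o + 4)*(o^2 + o - 2) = (o + 2)*(o + 4)*(o - 1)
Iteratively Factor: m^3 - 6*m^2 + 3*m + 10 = (m - 2)*(m^2 - 4*m - 5) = (m - 2)*(m + 1)*(m - 5)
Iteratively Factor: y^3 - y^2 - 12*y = (y - 4)*(y^2 + 3*y) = (y - 4)*(y + 3)*(y)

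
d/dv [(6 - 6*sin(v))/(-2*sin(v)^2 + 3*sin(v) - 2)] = 6*(4*sin(v) + cos(2*v) - 2)*cos(v)/(-3*sin(v) - cos(2*v) + 3)^2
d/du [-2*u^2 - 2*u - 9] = -4*u - 2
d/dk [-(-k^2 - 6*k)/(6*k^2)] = -1/k^2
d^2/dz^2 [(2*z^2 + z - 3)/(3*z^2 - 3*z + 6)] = 2*(3*z^3 - 21*z^2 + 3*z + 13)/(3*(z^6 - 3*z^5 + 9*z^4 - 13*z^3 + 18*z^2 - 12*z + 8))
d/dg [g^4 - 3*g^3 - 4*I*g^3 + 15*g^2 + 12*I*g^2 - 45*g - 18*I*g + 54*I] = 4*g^3 + g^2*(-9 - 12*I) + g*(30 + 24*I) - 45 - 18*I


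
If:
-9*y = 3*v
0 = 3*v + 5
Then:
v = -5/3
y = 5/9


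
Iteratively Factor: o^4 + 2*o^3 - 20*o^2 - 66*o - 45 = (o + 3)*(o^3 - o^2 - 17*o - 15) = (o + 3)^2*(o^2 - 4*o - 5) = (o + 1)*(o + 3)^2*(o - 5)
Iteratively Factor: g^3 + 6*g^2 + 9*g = (g + 3)*(g^2 + 3*g) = g*(g + 3)*(g + 3)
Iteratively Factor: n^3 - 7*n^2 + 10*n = (n - 2)*(n^2 - 5*n) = (n - 5)*(n - 2)*(n)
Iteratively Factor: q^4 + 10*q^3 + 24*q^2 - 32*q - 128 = (q + 4)*(q^3 + 6*q^2 - 32) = (q + 4)^2*(q^2 + 2*q - 8) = (q - 2)*(q + 4)^2*(q + 4)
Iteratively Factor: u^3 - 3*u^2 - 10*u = (u - 5)*(u^2 + 2*u) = (u - 5)*(u + 2)*(u)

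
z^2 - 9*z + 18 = (z - 6)*(z - 3)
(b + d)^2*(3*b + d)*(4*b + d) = 12*b^4 + 31*b^3*d + 27*b^2*d^2 + 9*b*d^3 + d^4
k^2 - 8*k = k*(k - 8)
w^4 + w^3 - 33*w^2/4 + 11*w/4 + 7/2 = (w - 2)*(w - 1)*(w + 1/2)*(w + 7/2)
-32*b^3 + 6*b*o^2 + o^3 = (-2*b + o)*(4*b + o)^2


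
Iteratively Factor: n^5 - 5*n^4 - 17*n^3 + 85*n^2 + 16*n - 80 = (n + 4)*(n^4 - 9*n^3 + 19*n^2 + 9*n - 20) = (n - 5)*(n + 4)*(n^3 - 4*n^2 - n + 4) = (n - 5)*(n - 1)*(n + 4)*(n^2 - 3*n - 4) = (n - 5)*(n - 4)*(n - 1)*(n + 4)*(n + 1)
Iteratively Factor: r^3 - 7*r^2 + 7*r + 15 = (r + 1)*(r^2 - 8*r + 15) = (r - 5)*(r + 1)*(r - 3)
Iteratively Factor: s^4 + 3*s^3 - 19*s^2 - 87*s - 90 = (s + 3)*(s^3 - 19*s - 30) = (s - 5)*(s + 3)*(s^2 + 5*s + 6) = (s - 5)*(s + 2)*(s + 3)*(s + 3)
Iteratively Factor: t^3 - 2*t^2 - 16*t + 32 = (t - 4)*(t^2 + 2*t - 8) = (t - 4)*(t + 4)*(t - 2)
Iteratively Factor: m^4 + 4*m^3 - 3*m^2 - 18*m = (m + 3)*(m^3 + m^2 - 6*m) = (m - 2)*(m + 3)*(m^2 + 3*m) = (m - 2)*(m + 3)^2*(m)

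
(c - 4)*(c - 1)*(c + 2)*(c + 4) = c^4 + c^3 - 18*c^2 - 16*c + 32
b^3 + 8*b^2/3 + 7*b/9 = b*(b + 1/3)*(b + 7/3)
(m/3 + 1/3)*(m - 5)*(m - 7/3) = m^3/3 - 19*m^2/9 + 13*m/9 + 35/9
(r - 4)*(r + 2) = r^2 - 2*r - 8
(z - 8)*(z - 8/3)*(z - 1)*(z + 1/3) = z^4 - 34*z^3/3 + 253*z^2/9 - 32*z/3 - 64/9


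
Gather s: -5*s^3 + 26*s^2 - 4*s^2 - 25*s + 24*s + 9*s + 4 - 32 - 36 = -5*s^3 + 22*s^2 + 8*s - 64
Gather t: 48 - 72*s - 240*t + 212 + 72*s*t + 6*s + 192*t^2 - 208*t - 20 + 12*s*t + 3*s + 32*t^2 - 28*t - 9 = -63*s + 224*t^2 + t*(84*s - 476) + 231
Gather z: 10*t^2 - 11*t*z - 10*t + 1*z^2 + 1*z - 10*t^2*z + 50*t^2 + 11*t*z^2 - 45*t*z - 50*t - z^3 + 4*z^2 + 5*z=60*t^2 - 60*t - z^3 + z^2*(11*t + 5) + z*(-10*t^2 - 56*t + 6)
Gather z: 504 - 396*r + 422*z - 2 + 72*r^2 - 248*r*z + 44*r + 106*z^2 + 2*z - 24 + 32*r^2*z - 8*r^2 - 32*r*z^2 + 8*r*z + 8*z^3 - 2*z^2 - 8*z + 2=64*r^2 - 352*r + 8*z^3 + z^2*(104 - 32*r) + z*(32*r^2 - 240*r + 416) + 480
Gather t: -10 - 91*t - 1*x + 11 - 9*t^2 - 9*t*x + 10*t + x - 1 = -9*t^2 + t*(-9*x - 81)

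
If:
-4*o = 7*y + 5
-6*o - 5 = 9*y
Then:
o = 5/3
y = -5/3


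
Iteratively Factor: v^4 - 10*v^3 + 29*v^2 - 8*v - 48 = (v - 4)*(v^3 - 6*v^2 + 5*v + 12) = (v - 4)*(v + 1)*(v^2 - 7*v + 12) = (v - 4)^2*(v + 1)*(v - 3)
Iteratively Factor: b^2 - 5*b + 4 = (b - 4)*(b - 1)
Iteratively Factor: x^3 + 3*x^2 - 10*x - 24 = (x + 2)*(x^2 + x - 12) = (x + 2)*(x + 4)*(x - 3)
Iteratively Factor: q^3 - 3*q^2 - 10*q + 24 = (q - 4)*(q^2 + q - 6) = (q - 4)*(q - 2)*(q + 3)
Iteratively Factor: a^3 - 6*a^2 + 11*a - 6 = (a - 2)*(a^2 - 4*a + 3) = (a - 2)*(a - 1)*(a - 3)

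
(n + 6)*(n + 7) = n^2 + 13*n + 42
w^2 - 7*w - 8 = (w - 8)*(w + 1)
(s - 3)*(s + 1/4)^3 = s^4 - 9*s^3/4 - 33*s^2/16 - 35*s/64 - 3/64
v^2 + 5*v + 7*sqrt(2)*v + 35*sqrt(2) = (v + 5)*(v + 7*sqrt(2))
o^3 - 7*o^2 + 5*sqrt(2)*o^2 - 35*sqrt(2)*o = o*(o - 7)*(o + 5*sqrt(2))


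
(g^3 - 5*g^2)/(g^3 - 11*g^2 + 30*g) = g/(g - 6)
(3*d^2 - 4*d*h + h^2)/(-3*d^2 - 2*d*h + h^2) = (-d + h)/(d + h)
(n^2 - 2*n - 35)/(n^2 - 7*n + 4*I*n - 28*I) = (n + 5)/(n + 4*I)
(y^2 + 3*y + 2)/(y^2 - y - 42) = (y^2 + 3*y + 2)/(y^2 - y - 42)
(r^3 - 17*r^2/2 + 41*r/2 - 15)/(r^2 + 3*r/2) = (2*r^3 - 17*r^2 + 41*r - 30)/(r*(2*r + 3))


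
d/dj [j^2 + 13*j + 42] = 2*j + 13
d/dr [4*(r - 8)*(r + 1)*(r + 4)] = 12*r^2 - 24*r - 144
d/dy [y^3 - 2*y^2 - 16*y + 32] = 3*y^2 - 4*y - 16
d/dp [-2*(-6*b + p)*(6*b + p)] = -4*p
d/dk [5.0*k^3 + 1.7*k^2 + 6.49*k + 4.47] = 15.0*k^2 + 3.4*k + 6.49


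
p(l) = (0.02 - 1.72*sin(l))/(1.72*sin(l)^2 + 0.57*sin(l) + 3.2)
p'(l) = (0.02 - 1.72*sin(l))*(-3.44*sin(l)*cos(l) - 0.57*cos(l))/(1.72*sin(l)^2 + 0.57*sin(l) + 3.2)^2 - 1.72*cos(l)/(1.72*sin(l)^2 + 0.57*sin(l) + 3.2)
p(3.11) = -0.01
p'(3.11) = 0.53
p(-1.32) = 0.40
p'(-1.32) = -0.04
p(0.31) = -0.14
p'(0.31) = -0.40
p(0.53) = -0.22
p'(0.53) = -0.27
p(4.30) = 0.39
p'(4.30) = 0.07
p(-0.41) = 0.22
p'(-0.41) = -0.44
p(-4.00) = -0.28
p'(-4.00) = 0.12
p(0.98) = -0.29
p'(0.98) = -0.08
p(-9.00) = 0.22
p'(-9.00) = 0.43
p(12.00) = 0.28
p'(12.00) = -0.34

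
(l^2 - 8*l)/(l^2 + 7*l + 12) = l*(l - 8)/(l^2 + 7*l + 12)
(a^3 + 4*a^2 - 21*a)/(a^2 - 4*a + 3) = a*(a + 7)/(a - 1)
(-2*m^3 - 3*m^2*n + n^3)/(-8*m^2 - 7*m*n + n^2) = (2*m^2 + m*n - n^2)/(8*m - n)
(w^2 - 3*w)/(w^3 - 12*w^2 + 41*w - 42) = w/(w^2 - 9*w + 14)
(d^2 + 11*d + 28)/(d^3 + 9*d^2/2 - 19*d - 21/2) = 2*(d + 4)/(2*d^2 - 5*d - 3)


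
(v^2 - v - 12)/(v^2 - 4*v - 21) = (v - 4)/(v - 7)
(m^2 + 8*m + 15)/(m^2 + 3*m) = (m + 5)/m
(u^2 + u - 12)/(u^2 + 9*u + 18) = (u^2 + u - 12)/(u^2 + 9*u + 18)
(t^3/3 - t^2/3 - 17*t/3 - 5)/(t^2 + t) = t/3 - 2/3 - 5/t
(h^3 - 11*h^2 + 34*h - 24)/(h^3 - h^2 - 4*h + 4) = (h^2 - 10*h + 24)/(h^2 - 4)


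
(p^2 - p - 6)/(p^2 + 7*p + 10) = (p - 3)/(p + 5)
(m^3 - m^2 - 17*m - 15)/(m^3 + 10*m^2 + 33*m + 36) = (m^2 - 4*m - 5)/(m^2 + 7*m + 12)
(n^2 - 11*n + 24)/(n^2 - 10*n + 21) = (n - 8)/(n - 7)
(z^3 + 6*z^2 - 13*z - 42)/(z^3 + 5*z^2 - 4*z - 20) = (z^2 + 4*z - 21)/(z^2 + 3*z - 10)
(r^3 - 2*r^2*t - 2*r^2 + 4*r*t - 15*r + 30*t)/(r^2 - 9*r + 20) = (r^2 - 2*r*t + 3*r - 6*t)/(r - 4)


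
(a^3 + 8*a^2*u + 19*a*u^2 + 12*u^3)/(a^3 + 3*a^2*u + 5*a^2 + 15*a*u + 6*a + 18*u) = (a^2 + 5*a*u + 4*u^2)/(a^2 + 5*a + 6)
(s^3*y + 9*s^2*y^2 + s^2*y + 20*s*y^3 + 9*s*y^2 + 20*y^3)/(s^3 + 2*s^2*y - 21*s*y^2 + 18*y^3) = y*(s^3 + 9*s^2*y + s^2 + 20*s*y^2 + 9*s*y + 20*y^2)/(s^3 + 2*s^2*y - 21*s*y^2 + 18*y^3)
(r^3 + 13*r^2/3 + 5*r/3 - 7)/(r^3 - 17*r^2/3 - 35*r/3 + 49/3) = (r + 3)/(r - 7)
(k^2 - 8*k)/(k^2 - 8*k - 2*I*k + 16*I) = k/(k - 2*I)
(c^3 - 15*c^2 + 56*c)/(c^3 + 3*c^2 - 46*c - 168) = c*(c - 8)/(c^2 + 10*c + 24)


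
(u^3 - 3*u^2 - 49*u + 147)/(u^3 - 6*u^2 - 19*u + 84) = (u + 7)/(u + 4)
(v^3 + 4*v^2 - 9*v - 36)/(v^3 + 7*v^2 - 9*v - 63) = (v + 4)/(v + 7)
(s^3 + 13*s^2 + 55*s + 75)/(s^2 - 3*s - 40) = (s^2 + 8*s + 15)/(s - 8)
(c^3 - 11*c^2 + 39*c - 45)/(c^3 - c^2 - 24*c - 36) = (-c^3 + 11*c^2 - 39*c + 45)/(-c^3 + c^2 + 24*c + 36)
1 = 1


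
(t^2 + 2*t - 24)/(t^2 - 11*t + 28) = (t + 6)/(t - 7)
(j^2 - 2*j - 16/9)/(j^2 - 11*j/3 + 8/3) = (j + 2/3)/(j - 1)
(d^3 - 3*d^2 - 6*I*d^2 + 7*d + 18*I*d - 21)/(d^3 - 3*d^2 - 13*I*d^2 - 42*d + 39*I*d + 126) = (d + I)/(d - 6*I)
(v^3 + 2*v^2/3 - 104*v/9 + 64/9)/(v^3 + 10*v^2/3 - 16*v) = (3*v^2 + 10*v - 8)/(3*v*(v + 6))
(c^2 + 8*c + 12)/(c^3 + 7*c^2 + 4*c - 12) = 1/(c - 1)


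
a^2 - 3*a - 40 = (a - 8)*(a + 5)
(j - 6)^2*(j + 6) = j^3 - 6*j^2 - 36*j + 216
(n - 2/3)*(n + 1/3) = n^2 - n/3 - 2/9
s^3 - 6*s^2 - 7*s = s*(s - 7)*(s + 1)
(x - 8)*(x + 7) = x^2 - x - 56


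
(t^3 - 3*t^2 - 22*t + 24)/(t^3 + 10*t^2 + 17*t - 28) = (t - 6)/(t + 7)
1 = 1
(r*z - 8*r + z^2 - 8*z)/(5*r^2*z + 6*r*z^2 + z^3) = (z - 8)/(z*(5*r + z))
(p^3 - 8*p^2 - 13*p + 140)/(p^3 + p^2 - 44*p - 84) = (p^2 - p - 20)/(p^2 + 8*p + 12)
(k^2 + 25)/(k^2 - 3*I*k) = (k^2 + 25)/(k*(k - 3*I))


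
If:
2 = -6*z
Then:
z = -1/3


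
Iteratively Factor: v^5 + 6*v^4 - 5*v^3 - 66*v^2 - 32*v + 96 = (v + 4)*(v^4 + 2*v^3 - 13*v^2 - 14*v + 24) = (v - 1)*(v + 4)*(v^3 + 3*v^2 - 10*v - 24) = (v - 3)*(v - 1)*(v + 4)*(v^2 + 6*v + 8) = (v - 3)*(v - 1)*(v + 4)^2*(v + 2)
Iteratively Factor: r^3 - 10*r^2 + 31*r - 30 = (r - 2)*(r^2 - 8*r + 15) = (r - 3)*(r - 2)*(r - 5)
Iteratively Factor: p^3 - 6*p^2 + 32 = (p - 4)*(p^2 - 2*p - 8) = (p - 4)^2*(p + 2)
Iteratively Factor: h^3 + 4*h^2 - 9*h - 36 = (h - 3)*(h^2 + 7*h + 12) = (h - 3)*(h + 3)*(h + 4)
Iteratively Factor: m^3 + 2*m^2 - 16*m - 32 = (m + 4)*(m^2 - 2*m - 8) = (m + 2)*(m + 4)*(m - 4)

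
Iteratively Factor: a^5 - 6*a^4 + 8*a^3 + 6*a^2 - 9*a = (a + 1)*(a^4 - 7*a^3 + 15*a^2 - 9*a) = (a - 3)*(a + 1)*(a^3 - 4*a^2 + 3*a) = (a - 3)^2*(a + 1)*(a^2 - a) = (a - 3)^2*(a - 1)*(a + 1)*(a)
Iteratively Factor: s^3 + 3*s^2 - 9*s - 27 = (s + 3)*(s^2 - 9) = (s + 3)^2*(s - 3)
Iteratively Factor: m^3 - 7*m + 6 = (m - 2)*(m^2 + 2*m - 3) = (m - 2)*(m + 3)*(m - 1)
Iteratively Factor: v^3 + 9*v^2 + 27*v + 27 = (v + 3)*(v^2 + 6*v + 9) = (v + 3)^2*(v + 3)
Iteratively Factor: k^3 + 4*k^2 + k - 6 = (k + 2)*(k^2 + 2*k - 3) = (k - 1)*(k + 2)*(k + 3)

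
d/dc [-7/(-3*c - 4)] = -21/(3*c + 4)^2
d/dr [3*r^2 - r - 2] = 6*r - 1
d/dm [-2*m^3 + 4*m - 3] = 4 - 6*m^2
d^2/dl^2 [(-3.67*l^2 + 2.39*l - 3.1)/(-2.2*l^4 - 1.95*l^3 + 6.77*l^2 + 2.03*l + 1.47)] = (106.5768*l^8 - 44.3454*l^7 + 273.26271*l^6 + 754.70475*l^5 - 192.34824*l^4 - 1056.354476*l^3 + 597.816582*l^2 + 451.648806*l - 6.027196)/(10.648*l^12 + 28.314*l^11 - 73.2039*l^10 - 196.320525*l^9 + 151.671765*l^8 + 388.53636*l^7 - 7.70046799999994*l^6 - 99.187746*l^5 - 236.642658*l^4 - 116.938304*l^3 - 62.061048*l^2 - 13.159881*l - 3.176523)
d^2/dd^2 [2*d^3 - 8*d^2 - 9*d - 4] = 12*d - 16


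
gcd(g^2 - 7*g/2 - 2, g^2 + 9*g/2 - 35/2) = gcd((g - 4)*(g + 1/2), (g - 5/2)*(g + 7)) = 1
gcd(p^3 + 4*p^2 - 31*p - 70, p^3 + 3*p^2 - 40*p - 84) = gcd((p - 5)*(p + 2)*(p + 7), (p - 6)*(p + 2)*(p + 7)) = p^2 + 9*p + 14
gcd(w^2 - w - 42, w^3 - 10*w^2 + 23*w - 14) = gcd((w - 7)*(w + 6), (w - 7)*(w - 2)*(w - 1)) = w - 7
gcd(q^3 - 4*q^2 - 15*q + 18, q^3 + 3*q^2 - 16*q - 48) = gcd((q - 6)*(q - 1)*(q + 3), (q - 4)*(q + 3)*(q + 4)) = q + 3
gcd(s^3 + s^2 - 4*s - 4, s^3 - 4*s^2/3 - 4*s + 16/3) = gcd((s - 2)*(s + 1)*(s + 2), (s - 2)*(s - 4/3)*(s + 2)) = s^2 - 4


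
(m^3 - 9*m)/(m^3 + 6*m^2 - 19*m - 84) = m*(m - 3)/(m^2 + 3*m - 28)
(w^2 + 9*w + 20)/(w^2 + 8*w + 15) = (w + 4)/(w + 3)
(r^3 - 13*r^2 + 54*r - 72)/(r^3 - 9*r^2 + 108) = (r^2 - 7*r + 12)/(r^2 - 3*r - 18)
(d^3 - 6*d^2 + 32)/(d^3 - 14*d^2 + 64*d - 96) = (d + 2)/(d - 6)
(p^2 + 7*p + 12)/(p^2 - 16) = (p + 3)/(p - 4)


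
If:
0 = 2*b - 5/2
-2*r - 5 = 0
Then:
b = 5/4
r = -5/2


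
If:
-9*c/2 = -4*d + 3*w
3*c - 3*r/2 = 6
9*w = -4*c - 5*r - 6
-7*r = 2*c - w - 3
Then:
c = 293/158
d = 1377/1264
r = -23/79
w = -105/79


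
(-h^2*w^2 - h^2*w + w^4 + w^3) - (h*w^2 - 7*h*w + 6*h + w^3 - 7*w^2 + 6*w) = -h^2*w^2 - h^2*w - h*w^2 + 7*h*w - 6*h + w^4 + 7*w^2 - 6*w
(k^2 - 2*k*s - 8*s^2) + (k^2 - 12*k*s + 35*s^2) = 2*k^2 - 14*k*s + 27*s^2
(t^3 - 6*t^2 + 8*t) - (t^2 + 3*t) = t^3 - 7*t^2 + 5*t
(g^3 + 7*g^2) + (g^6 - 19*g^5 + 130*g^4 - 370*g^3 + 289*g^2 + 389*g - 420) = g^6 - 19*g^5 + 130*g^4 - 369*g^3 + 296*g^2 + 389*g - 420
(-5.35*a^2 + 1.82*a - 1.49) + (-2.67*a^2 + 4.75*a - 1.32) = -8.02*a^2 + 6.57*a - 2.81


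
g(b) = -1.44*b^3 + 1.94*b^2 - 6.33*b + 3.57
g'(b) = -4.32*b^2 + 3.88*b - 6.33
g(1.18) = -3.56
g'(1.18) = -7.77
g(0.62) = 0.05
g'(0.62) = -5.59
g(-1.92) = 33.07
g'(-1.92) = -29.70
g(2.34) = -19.07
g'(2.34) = -20.91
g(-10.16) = 1778.37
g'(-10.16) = -491.69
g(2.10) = -14.50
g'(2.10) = -17.23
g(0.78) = -0.87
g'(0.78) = -5.93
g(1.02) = -2.40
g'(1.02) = -6.87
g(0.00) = 3.57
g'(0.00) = -6.33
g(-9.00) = 1267.44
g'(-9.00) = -391.17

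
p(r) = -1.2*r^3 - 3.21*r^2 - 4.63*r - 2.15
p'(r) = -3.6*r^2 - 6.42*r - 4.63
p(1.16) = -13.71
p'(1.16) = -16.92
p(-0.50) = -0.49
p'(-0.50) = -2.32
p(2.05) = -35.47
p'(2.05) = -32.92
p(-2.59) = 9.16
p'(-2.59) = -12.15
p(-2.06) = 4.26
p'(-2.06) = -6.68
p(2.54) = -54.28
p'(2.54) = -44.16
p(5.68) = -351.91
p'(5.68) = -157.24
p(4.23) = -170.00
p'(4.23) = -96.20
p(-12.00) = 1664.77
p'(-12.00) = -445.99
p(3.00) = -77.33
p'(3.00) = -56.29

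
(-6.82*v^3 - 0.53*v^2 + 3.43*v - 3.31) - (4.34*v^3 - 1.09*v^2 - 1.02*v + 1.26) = -11.16*v^3 + 0.56*v^2 + 4.45*v - 4.57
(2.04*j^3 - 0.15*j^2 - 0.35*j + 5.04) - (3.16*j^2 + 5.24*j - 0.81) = 2.04*j^3 - 3.31*j^2 - 5.59*j + 5.85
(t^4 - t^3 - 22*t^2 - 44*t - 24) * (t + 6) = t^5 + 5*t^4 - 28*t^3 - 176*t^2 - 288*t - 144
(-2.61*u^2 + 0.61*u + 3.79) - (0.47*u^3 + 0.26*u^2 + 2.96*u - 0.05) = -0.47*u^3 - 2.87*u^2 - 2.35*u + 3.84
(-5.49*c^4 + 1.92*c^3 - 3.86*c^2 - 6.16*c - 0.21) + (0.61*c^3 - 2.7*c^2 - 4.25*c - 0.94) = -5.49*c^4 + 2.53*c^3 - 6.56*c^2 - 10.41*c - 1.15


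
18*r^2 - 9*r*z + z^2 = (-6*r + z)*(-3*r + z)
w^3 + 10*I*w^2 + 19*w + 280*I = (w - 5*I)*(w + 7*I)*(w + 8*I)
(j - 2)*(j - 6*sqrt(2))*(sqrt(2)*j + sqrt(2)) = sqrt(2)*j^3 - 12*j^2 - sqrt(2)*j^2 - 2*sqrt(2)*j + 12*j + 24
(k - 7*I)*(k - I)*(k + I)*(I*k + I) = I*k^4 + 7*k^3 + I*k^3 + 7*k^2 + I*k^2 + 7*k + I*k + 7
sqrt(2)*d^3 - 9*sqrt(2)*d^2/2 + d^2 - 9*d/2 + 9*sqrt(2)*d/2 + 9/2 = (d - 3)*(d - 3/2)*(sqrt(2)*d + 1)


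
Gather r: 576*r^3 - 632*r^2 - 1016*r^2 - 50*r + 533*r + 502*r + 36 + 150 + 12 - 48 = 576*r^3 - 1648*r^2 + 985*r + 150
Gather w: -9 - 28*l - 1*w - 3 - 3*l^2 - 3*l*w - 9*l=-3*l^2 - 37*l + w*(-3*l - 1) - 12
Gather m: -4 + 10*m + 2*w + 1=10*m + 2*w - 3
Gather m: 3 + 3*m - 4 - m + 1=2*m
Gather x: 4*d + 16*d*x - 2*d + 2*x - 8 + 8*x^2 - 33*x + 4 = 2*d + 8*x^2 + x*(16*d - 31) - 4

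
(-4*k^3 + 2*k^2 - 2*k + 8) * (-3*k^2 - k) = 12*k^5 - 2*k^4 + 4*k^3 - 22*k^2 - 8*k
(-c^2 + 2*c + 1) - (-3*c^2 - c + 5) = 2*c^2 + 3*c - 4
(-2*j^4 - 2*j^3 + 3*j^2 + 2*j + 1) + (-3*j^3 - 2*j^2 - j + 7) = -2*j^4 - 5*j^3 + j^2 + j + 8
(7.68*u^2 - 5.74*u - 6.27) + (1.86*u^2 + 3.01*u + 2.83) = 9.54*u^2 - 2.73*u - 3.44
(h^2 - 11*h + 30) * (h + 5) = h^3 - 6*h^2 - 25*h + 150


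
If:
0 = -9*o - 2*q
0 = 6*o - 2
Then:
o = 1/3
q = -3/2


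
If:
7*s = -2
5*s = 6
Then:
No Solution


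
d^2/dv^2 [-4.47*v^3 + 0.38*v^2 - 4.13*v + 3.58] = 0.76 - 26.82*v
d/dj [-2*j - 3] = -2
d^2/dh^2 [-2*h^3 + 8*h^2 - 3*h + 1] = 16 - 12*h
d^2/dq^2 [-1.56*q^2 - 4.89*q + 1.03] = -3.12000000000000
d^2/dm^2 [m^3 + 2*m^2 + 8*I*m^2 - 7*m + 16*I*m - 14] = 6*m + 4 + 16*I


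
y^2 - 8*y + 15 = (y - 5)*(y - 3)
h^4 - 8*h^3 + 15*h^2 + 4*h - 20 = (h - 5)*(h - 2)^2*(h + 1)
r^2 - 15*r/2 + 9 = (r - 6)*(r - 3/2)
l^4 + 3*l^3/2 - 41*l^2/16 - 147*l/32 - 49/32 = (l - 7/4)*(l + 1/2)*(l + 1)*(l + 7/4)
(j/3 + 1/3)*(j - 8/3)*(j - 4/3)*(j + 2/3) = j^4/3 - 7*j^3/9 - 22*j^2/27 + 88*j/81 + 64/81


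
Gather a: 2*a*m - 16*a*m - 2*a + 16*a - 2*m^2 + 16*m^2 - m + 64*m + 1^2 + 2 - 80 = a*(14 - 14*m) + 14*m^2 + 63*m - 77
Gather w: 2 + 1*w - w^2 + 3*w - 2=-w^2 + 4*w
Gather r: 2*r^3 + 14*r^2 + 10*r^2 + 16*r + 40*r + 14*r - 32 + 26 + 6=2*r^3 + 24*r^2 + 70*r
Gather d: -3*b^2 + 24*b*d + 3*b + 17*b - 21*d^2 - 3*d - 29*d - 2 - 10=-3*b^2 + 20*b - 21*d^2 + d*(24*b - 32) - 12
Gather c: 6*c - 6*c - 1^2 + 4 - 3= 0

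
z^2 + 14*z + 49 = (z + 7)^2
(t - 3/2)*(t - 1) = t^2 - 5*t/2 + 3/2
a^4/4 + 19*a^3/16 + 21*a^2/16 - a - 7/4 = (a/4 + 1/2)*(a - 1)*(a + 7/4)*(a + 2)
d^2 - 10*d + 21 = (d - 7)*(d - 3)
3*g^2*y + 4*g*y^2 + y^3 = y*(g + y)*(3*g + y)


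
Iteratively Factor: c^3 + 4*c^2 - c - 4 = (c - 1)*(c^2 + 5*c + 4) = (c - 1)*(c + 4)*(c + 1)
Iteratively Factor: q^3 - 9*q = (q - 3)*(q^2 + 3*q) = (q - 3)*(q + 3)*(q)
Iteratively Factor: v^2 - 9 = (v - 3)*(v + 3)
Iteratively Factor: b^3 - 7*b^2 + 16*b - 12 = (b - 2)*(b^2 - 5*b + 6) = (b - 2)^2*(b - 3)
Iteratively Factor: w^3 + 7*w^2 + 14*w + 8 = (w + 1)*(w^2 + 6*w + 8) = (w + 1)*(w + 4)*(w + 2)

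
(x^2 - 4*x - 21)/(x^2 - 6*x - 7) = (x + 3)/(x + 1)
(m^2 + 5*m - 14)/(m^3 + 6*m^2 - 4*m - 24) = (m + 7)/(m^2 + 8*m + 12)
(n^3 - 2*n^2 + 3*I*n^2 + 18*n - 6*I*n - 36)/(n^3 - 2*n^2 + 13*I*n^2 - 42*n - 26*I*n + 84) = (n - 3*I)/(n + 7*I)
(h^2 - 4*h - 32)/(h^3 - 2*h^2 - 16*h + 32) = (h - 8)/(h^2 - 6*h + 8)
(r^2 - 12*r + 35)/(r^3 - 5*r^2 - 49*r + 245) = 1/(r + 7)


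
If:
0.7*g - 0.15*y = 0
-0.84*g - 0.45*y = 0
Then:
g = 0.00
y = 0.00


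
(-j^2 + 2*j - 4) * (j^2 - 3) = -j^4 + 2*j^3 - j^2 - 6*j + 12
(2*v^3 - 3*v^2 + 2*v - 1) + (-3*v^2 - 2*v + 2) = 2*v^3 - 6*v^2 + 1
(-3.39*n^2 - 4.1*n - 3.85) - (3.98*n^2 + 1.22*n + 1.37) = -7.37*n^2 - 5.32*n - 5.22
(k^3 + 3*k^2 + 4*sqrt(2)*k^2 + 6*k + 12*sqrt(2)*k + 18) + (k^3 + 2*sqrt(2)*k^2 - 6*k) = 2*k^3 + 3*k^2 + 6*sqrt(2)*k^2 + 12*sqrt(2)*k + 18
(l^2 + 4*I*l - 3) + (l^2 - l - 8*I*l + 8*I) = 2*l^2 - l - 4*I*l - 3 + 8*I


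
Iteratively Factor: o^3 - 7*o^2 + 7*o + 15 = (o + 1)*(o^2 - 8*o + 15) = (o - 3)*(o + 1)*(o - 5)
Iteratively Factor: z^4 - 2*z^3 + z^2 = (z - 1)*(z^3 - z^2) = z*(z - 1)*(z^2 - z) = z^2*(z - 1)*(z - 1)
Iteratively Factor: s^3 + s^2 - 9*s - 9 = (s + 1)*(s^2 - 9) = (s - 3)*(s + 1)*(s + 3)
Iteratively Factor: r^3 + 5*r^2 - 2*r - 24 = (r - 2)*(r^2 + 7*r + 12) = (r - 2)*(r + 4)*(r + 3)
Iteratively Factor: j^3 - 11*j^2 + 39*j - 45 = (j - 3)*(j^2 - 8*j + 15) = (j - 3)^2*(j - 5)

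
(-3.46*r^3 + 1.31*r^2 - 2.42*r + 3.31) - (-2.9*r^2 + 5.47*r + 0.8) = -3.46*r^3 + 4.21*r^2 - 7.89*r + 2.51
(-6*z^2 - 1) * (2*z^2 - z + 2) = -12*z^4 + 6*z^3 - 14*z^2 + z - 2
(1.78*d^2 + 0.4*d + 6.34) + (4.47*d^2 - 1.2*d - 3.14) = 6.25*d^2 - 0.8*d + 3.2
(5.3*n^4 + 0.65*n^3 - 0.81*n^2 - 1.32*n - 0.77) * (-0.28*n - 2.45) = -1.484*n^5 - 13.167*n^4 - 1.3657*n^3 + 2.3541*n^2 + 3.4496*n + 1.8865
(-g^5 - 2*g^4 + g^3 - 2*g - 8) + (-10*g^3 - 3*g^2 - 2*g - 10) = -g^5 - 2*g^4 - 9*g^3 - 3*g^2 - 4*g - 18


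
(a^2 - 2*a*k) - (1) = a^2 - 2*a*k - 1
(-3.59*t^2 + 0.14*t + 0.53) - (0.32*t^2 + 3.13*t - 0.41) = -3.91*t^2 - 2.99*t + 0.94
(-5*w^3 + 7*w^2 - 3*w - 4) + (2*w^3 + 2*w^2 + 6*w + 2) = -3*w^3 + 9*w^2 + 3*w - 2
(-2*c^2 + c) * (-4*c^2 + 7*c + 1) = 8*c^4 - 18*c^3 + 5*c^2 + c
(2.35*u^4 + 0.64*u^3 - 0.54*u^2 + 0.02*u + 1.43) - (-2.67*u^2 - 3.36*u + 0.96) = 2.35*u^4 + 0.64*u^3 + 2.13*u^2 + 3.38*u + 0.47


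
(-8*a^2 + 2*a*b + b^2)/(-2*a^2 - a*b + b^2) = (4*a + b)/(a + b)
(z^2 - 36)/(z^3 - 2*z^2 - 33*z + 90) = (z - 6)/(z^2 - 8*z + 15)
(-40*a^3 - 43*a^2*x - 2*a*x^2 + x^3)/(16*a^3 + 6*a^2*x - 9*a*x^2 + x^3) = (5*a + x)/(-2*a + x)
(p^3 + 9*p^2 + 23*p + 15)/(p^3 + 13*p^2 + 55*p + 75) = (p + 1)/(p + 5)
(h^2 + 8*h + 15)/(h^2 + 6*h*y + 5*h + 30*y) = (h + 3)/(h + 6*y)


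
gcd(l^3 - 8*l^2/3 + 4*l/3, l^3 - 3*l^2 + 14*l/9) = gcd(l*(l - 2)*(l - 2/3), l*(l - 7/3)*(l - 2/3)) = l^2 - 2*l/3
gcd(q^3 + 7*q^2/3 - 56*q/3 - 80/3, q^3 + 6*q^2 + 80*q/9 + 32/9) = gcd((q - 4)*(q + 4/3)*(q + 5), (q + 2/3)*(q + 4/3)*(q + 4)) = q + 4/3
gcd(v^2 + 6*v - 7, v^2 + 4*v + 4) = 1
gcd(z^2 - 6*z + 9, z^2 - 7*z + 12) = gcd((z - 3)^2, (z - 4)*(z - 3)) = z - 3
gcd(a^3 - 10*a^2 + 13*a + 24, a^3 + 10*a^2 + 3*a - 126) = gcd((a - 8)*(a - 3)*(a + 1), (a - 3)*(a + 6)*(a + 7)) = a - 3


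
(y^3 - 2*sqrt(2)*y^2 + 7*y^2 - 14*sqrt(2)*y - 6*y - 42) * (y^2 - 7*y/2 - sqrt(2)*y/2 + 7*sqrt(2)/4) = y^5 - 5*sqrt(2)*y^4/2 + 7*y^4/2 - 57*y^3/2 - 35*sqrt(2)*y^3/4 - 14*y^2 + 257*sqrt(2)*y^2/4 + 21*sqrt(2)*y/2 + 98*y - 147*sqrt(2)/2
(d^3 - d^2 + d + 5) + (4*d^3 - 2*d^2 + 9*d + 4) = 5*d^3 - 3*d^2 + 10*d + 9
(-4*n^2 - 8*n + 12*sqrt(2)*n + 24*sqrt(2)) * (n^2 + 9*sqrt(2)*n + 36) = -4*n^4 - 24*sqrt(2)*n^3 - 8*n^3 - 48*sqrt(2)*n^2 + 72*n^2 + 144*n + 432*sqrt(2)*n + 864*sqrt(2)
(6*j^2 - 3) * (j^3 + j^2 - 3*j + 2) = 6*j^5 + 6*j^4 - 21*j^3 + 9*j^2 + 9*j - 6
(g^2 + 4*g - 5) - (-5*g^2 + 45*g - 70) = 6*g^2 - 41*g + 65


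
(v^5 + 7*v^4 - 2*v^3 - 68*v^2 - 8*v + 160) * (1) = v^5 + 7*v^4 - 2*v^3 - 68*v^2 - 8*v + 160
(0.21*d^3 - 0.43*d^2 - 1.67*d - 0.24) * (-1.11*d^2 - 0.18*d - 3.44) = -0.2331*d^5 + 0.4395*d^4 + 1.2087*d^3 + 2.0462*d^2 + 5.788*d + 0.8256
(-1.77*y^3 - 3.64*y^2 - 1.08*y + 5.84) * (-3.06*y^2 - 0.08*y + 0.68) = 5.4162*y^5 + 11.28*y^4 + 2.3924*y^3 - 20.2592*y^2 - 1.2016*y + 3.9712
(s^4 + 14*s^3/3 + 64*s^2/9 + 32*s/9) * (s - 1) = s^5 + 11*s^4/3 + 22*s^3/9 - 32*s^2/9 - 32*s/9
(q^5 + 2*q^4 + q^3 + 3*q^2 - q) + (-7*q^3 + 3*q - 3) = q^5 + 2*q^4 - 6*q^3 + 3*q^2 + 2*q - 3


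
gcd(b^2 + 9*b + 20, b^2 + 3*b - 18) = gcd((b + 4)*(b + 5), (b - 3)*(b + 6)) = 1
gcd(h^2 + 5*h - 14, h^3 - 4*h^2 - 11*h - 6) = 1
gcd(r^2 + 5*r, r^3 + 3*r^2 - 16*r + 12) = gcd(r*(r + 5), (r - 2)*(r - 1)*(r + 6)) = 1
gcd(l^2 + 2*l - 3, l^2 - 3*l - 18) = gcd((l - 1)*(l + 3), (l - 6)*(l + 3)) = l + 3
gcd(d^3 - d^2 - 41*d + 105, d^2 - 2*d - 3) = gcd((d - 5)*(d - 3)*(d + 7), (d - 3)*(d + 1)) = d - 3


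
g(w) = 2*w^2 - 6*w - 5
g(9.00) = 103.00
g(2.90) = -5.58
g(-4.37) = 59.41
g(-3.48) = 40.10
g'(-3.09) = -18.36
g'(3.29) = 7.16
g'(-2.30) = -15.20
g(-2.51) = 22.66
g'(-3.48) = -19.92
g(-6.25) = 110.62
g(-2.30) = 19.38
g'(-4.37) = -23.48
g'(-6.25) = -31.00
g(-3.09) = 32.64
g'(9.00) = 30.00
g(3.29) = -3.09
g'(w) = 4*w - 6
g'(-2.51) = -16.04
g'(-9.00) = -42.00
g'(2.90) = 5.60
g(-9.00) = 211.00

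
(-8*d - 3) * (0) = 0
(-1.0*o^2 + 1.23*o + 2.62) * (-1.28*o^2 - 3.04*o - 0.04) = 1.28*o^4 + 1.4656*o^3 - 7.0528*o^2 - 8.014*o - 0.1048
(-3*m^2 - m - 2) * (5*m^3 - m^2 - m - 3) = -15*m^5 - 2*m^4 - 6*m^3 + 12*m^2 + 5*m + 6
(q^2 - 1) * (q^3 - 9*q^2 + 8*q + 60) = q^5 - 9*q^4 + 7*q^3 + 69*q^2 - 8*q - 60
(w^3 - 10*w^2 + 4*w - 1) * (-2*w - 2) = -2*w^4 + 18*w^3 + 12*w^2 - 6*w + 2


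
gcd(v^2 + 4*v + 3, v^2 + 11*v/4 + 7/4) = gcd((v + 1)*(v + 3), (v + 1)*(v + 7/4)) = v + 1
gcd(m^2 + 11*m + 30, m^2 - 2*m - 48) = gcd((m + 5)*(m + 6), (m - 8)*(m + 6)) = m + 6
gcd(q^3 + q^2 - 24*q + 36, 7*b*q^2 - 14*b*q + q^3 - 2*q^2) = q - 2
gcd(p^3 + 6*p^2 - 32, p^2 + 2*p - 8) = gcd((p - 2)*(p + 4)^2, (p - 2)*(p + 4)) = p^2 + 2*p - 8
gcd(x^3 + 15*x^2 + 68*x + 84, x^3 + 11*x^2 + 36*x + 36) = x^2 + 8*x + 12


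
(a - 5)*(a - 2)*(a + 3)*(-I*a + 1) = -I*a^4 + a^3 + 4*I*a^3 - 4*a^2 + 11*I*a^2 - 11*a - 30*I*a + 30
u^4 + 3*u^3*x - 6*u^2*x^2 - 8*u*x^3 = u*(u - 2*x)*(u + x)*(u + 4*x)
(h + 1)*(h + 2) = h^2 + 3*h + 2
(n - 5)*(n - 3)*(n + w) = n^3 + n^2*w - 8*n^2 - 8*n*w + 15*n + 15*w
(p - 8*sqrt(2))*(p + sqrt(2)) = p^2 - 7*sqrt(2)*p - 16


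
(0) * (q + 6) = 0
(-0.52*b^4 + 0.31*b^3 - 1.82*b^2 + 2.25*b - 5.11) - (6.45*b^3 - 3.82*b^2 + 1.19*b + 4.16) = -0.52*b^4 - 6.14*b^3 + 2.0*b^2 + 1.06*b - 9.27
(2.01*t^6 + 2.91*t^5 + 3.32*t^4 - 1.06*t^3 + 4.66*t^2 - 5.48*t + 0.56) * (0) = 0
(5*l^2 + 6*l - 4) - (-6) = 5*l^2 + 6*l + 2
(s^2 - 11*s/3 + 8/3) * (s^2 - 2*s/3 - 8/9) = s^4 - 13*s^3/3 + 38*s^2/9 + 40*s/27 - 64/27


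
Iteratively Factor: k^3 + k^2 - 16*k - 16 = (k + 1)*(k^2 - 16) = (k - 4)*(k + 1)*(k + 4)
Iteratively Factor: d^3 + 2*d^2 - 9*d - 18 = (d + 2)*(d^2 - 9) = (d + 2)*(d + 3)*(d - 3)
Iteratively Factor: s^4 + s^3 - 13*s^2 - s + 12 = (s + 4)*(s^3 - 3*s^2 - s + 3) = (s - 3)*(s + 4)*(s^2 - 1) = (s - 3)*(s + 1)*(s + 4)*(s - 1)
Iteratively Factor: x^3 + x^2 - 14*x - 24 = (x - 4)*(x^2 + 5*x + 6) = (x - 4)*(x + 3)*(x + 2)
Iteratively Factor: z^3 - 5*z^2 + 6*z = (z - 3)*(z^2 - 2*z) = z*(z - 3)*(z - 2)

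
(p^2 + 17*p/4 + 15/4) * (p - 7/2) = p^3 + 3*p^2/4 - 89*p/8 - 105/8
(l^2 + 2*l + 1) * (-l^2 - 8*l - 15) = -l^4 - 10*l^3 - 32*l^2 - 38*l - 15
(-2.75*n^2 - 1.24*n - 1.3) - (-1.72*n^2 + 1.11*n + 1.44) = -1.03*n^2 - 2.35*n - 2.74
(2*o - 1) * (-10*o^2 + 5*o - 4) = -20*o^3 + 20*o^2 - 13*o + 4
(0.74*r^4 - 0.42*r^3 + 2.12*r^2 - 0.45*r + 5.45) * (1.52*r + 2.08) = 1.1248*r^5 + 0.9008*r^4 + 2.3488*r^3 + 3.7256*r^2 + 7.348*r + 11.336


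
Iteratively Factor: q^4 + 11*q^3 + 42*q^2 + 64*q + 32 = (q + 1)*(q^3 + 10*q^2 + 32*q + 32) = (q + 1)*(q + 4)*(q^2 + 6*q + 8) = (q + 1)*(q + 2)*(q + 4)*(q + 4)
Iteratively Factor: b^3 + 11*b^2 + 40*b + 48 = (b + 4)*(b^2 + 7*b + 12) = (b + 3)*(b + 4)*(b + 4)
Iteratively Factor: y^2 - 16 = (y - 4)*(y + 4)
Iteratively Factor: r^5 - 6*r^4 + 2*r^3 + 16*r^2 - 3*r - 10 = (r - 2)*(r^4 - 4*r^3 - 6*r^2 + 4*r + 5) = (r - 2)*(r + 1)*(r^3 - 5*r^2 - r + 5) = (r - 5)*(r - 2)*(r + 1)*(r^2 - 1) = (r - 5)*(r - 2)*(r - 1)*(r + 1)*(r + 1)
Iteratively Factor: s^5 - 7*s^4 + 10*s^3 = (s)*(s^4 - 7*s^3 + 10*s^2) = s^2*(s^3 - 7*s^2 + 10*s) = s^3*(s^2 - 7*s + 10) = s^3*(s - 5)*(s - 2)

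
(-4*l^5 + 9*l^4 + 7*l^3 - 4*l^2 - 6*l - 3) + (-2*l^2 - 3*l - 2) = -4*l^5 + 9*l^4 + 7*l^3 - 6*l^2 - 9*l - 5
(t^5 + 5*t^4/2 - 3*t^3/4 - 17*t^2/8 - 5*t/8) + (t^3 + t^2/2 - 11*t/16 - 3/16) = t^5 + 5*t^4/2 + t^3/4 - 13*t^2/8 - 21*t/16 - 3/16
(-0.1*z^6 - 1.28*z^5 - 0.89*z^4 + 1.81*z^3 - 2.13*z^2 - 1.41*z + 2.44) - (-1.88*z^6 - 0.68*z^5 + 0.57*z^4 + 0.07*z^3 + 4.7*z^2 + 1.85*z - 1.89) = 1.78*z^6 - 0.6*z^5 - 1.46*z^4 + 1.74*z^3 - 6.83*z^2 - 3.26*z + 4.33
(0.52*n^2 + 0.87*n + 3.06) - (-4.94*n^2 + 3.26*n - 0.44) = 5.46*n^2 - 2.39*n + 3.5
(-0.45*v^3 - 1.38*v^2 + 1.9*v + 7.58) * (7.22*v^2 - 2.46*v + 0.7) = -3.249*v^5 - 8.8566*v^4 + 16.7978*v^3 + 49.0876*v^2 - 17.3168*v + 5.306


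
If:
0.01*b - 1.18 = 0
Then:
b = 118.00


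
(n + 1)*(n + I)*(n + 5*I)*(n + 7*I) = n^4 + n^3 + 13*I*n^3 - 47*n^2 + 13*I*n^2 - 47*n - 35*I*n - 35*I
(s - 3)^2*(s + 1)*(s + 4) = s^4 - s^3 - 17*s^2 + 21*s + 36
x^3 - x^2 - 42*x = x*(x - 7)*(x + 6)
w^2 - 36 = (w - 6)*(w + 6)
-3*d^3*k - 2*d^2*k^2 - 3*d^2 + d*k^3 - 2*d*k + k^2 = (-3*d + k)*(d + k)*(d*k + 1)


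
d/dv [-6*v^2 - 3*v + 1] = -12*v - 3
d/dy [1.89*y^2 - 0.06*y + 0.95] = 3.78*y - 0.06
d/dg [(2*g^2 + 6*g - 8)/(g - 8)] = 2*(g^2 - 16*g - 20)/(g^2 - 16*g + 64)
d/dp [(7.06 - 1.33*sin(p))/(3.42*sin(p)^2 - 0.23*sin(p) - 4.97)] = (4.5486*sin(p)^2 - 48.2904*sin(p) + 8.2339)*cos(p)/(11.6964*sin(p)^4 - 1.5732*sin(p)^3 - 33.9419*sin(p)^2 + 2.2862*sin(p) + 24.7009)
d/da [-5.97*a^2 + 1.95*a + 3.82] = 1.95 - 11.94*a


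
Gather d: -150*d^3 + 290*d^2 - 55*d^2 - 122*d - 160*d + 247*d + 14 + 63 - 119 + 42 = -150*d^3 + 235*d^2 - 35*d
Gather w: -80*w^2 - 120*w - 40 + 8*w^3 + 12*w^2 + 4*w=8*w^3 - 68*w^2 - 116*w - 40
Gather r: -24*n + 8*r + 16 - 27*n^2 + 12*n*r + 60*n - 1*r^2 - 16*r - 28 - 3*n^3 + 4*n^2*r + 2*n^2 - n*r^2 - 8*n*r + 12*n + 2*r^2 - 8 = -3*n^3 - 25*n^2 + 48*n + r^2*(1 - n) + r*(4*n^2 + 4*n - 8) - 20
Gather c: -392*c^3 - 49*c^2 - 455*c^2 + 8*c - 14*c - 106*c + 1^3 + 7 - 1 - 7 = -392*c^3 - 504*c^2 - 112*c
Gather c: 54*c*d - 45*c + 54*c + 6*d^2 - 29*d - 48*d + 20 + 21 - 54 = c*(54*d + 9) + 6*d^2 - 77*d - 13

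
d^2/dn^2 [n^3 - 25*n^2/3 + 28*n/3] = 6*n - 50/3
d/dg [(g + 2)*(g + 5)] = 2*g + 7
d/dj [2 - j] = -1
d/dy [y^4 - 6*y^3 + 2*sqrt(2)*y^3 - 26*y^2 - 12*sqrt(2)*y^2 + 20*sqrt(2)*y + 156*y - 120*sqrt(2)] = 4*y^3 - 18*y^2 + 6*sqrt(2)*y^2 - 52*y - 24*sqrt(2)*y + 20*sqrt(2) + 156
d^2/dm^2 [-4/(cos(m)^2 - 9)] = 8*(2*sin(m)^4 - 19*sin(m)^2 + 8)/(cos(m)^2 - 9)^3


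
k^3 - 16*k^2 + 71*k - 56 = (k - 8)*(k - 7)*(k - 1)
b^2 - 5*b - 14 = (b - 7)*(b + 2)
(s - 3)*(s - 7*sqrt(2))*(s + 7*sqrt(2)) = s^3 - 3*s^2 - 98*s + 294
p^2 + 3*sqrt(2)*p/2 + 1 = (p + sqrt(2)/2)*(p + sqrt(2))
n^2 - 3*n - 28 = (n - 7)*(n + 4)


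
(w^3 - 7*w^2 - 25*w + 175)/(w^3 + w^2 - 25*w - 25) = (w - 7)/(w + 1)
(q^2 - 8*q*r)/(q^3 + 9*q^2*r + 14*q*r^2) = (q - 8*r)/(q^2 + 9*q*r + 14*r^2)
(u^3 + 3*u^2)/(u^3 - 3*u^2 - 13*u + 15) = u^2/(u^2 - 6*u + 5)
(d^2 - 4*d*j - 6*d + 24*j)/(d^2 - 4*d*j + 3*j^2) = (d^2 - 4*d*j - 6*d + 24*j)/(d^2 - 4*d*j + 3*j^2)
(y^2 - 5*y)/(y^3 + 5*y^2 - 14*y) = (y - 5)/(y^2 + 5*y - 14)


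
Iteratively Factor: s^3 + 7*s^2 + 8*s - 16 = (s + 4)*(s^2 + 3*s - 4) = (s - 1)*(s + 4)*(s + 4)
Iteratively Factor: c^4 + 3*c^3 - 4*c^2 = (c + 4)*(c^3 - c^2) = (c - 1)*(c + 4)*(c^2) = c*(c - 1)*(c + 4)*(c)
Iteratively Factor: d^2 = (d)*(d)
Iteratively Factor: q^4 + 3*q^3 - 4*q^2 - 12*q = (q - 2)*(q^3 + 5*q^2 + 6*q) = q*(q - 2)*(q^2 + 5*q + 6) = q*(q - 2)*(q + 2)*(q + 3)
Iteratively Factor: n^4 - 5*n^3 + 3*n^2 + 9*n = (n + 1)*(n^3 - 6*n^2 + 9*n) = (n - 3)*(n + 1)*(n^2 - 3*n) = (n - 3)^2*(n + 1)*(n)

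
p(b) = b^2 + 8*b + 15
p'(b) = 2*b + 8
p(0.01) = 15.08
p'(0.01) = 8.02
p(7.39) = 128.73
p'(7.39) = 22.78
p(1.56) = 29.91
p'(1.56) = 11.12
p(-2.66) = 0.80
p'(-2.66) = 2.68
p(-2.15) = 2.42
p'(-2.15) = 3.70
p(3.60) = 56.76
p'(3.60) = 15.20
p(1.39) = 28.05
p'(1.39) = 10.78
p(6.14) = 101.82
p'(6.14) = 20.28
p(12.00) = 255.00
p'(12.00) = 32.00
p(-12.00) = 63.00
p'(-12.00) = -16.00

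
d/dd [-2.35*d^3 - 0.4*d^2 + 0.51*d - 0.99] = -7.05*d^2 - 0.8*d + 0.51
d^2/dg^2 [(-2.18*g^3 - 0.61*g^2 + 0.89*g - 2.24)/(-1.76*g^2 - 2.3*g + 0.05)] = (-7.105427357601e-15*g^5 - 1.4210854715202e-14*g^4 + 12.995792*g^3 + 40.449624*g^2 + 53.9679*g + 23.89179)/(5.451776*g^6 + 21.37344*g^5 + 27.46656*g^4 + 10.9526*g^3 - 0.7803*g^2 + 0.01725*g - 0.000125)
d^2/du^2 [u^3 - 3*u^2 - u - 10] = 6*u - 6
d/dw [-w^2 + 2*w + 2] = 2 - 2*w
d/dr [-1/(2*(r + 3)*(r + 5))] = (r + 4)/((r + 3)^2*(r + 5)^2)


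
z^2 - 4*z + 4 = (z - 2)^2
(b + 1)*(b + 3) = b^2 + 4*b + 3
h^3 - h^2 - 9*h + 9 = (h - 3)*(h - 1)*(h + 3)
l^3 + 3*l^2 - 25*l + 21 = (l - 3)*(l - 1)*(l + 7)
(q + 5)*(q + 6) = q^2 + 11*q + 30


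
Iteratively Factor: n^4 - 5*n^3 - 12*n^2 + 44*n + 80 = (n - 4)*(n^3 - n^2 - 16*n - 20) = (n - 5)*(n - 4)*(n^2 + 4*n + 4) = (n - 5)*(n - 4)*(n + 2)*(n + 2)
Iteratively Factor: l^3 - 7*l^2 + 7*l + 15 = (l + 1)*(l^2 - 8*l + 15) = (l - 5)*(l + 1)*(l - 3)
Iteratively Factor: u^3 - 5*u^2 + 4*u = (u)*(u^2 - 5*u + 4) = u*(u - 4)*(u - 1)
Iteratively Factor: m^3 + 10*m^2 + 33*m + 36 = (m + 4)*(m^2 + 6*m + 9) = (m + 3)*(m + 4)*(m + 3)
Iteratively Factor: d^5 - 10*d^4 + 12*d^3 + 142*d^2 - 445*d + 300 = (d - 5)*(d^4 - 5*d^3 - 13*d^2 + 77*d - 60) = (d - 5)*(d - 3)*(d^3 - 2*d^2 - 19*d + 20) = (d - 5)*(d - 3)*(d - 1)*(d^2 - d - 20) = (d - 5)*(d - 3)*(d - 1)*(d + 4)*(d - 5)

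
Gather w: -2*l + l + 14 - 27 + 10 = -l - 3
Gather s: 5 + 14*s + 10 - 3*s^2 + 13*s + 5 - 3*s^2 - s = -6*s^2 + 26*s + 20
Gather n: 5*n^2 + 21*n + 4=5*n^2 + 21*n + 4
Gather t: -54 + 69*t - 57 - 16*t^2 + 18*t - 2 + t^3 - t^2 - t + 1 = t^3 - 17*t^2 + 86*t - 112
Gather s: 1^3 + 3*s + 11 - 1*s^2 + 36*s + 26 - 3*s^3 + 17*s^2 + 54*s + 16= -3*s^3 + 16*s^2 + 93*s + 54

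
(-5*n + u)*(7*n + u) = -35*n^2 + 2*n*u + u^2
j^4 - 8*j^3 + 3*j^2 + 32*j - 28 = (j - 7)*(j - 2)*(j - 1)*(j + 2)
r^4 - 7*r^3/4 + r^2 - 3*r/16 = r*(r - 3/4)*(r - 1/2)^2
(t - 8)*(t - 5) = t^2 - 13*t + 40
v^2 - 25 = (v - 5)*(v + 5)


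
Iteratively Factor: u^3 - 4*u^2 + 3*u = (u - 3)*(u^2 - u) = u*(u - 3)*(u - 1)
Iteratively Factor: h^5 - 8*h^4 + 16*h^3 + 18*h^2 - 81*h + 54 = (h - 1)*(h^4 - 7*h^3 + 9*h^2 + 27*h - 54) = (h - 3)*(h - 1)*(h^3 - 4*h^2 - 3*h + 18) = (h - 3)*(h - 1)*(h + 2)*(h^2 - 6*h + 9) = (h - 3)^2*(h - 1)*(h + 2)*(h - 3)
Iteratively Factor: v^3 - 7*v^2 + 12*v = (v - 4)*(v^2 - 3*v) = (v - 4)*(v - 3)*(v)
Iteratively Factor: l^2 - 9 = (l - 3)*(l + 3)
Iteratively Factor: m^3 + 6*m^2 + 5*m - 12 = (m - 1)*(m^2 + 7*m + 12) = (m - 1)*(m + 4)*(m + 3)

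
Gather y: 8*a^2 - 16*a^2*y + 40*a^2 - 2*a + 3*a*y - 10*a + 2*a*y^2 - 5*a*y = 48*a^2 + 2*a*y^2 - 12*a + y*(-16*a^2 - 2*a)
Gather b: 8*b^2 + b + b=8*b^2 + 2*b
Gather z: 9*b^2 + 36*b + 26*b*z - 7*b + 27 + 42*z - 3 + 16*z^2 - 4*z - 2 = 9*b^2 + 29*b + 16*z^2 + z*(26*b + 38) + 22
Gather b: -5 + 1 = -4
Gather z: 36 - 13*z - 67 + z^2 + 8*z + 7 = z^2 - 5*z - 24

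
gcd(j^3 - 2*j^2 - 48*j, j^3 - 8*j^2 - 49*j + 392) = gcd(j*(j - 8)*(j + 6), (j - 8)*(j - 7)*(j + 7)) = j - 8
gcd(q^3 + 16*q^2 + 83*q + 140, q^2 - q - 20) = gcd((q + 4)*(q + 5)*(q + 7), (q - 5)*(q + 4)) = q + 4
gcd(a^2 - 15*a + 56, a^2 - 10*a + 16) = a - 8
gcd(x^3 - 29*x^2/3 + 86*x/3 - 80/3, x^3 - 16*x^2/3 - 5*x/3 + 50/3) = x^2 - 7*x + 10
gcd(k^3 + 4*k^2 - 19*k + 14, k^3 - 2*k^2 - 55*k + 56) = k^2 + 6*k - 7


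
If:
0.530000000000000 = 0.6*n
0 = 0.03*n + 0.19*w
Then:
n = 0.88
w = -0.14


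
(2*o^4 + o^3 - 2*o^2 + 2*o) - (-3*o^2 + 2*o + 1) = 2*o^4 + o^3 + o^2 - 1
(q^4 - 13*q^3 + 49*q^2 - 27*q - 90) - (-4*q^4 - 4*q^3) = 5*q^4 - 9*q^3 + 49*q^2 - 27*q - 90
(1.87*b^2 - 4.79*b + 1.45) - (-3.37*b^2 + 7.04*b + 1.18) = 5.24*b^2 - 11.83*b + 0.27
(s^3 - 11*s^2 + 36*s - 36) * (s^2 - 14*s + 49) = s^5 - 25*s^4 + 239*s^3 - 1079*s^2 + 2268*s - 1764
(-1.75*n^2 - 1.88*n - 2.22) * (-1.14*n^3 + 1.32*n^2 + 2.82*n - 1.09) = 1.995*n^5 - 0.1668*n^4 - 4.8858*n^3 - 6.3245*n^2 - 4.2112*n + 2.4198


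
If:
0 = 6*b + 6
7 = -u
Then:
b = -1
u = -7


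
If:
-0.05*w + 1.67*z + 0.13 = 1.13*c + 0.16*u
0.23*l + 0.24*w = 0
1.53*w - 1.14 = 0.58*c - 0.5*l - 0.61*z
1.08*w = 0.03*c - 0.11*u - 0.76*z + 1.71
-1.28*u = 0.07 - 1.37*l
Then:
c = 1.04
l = -1.48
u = -1.64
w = 1.42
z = 0.51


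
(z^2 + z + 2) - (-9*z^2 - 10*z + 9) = 10*z^2 + 11*z - 7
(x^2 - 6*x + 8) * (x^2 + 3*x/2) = x^4 - 9*x^3/2 - x^2 + 12*x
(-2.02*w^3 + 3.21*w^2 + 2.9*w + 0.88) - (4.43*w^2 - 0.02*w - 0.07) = -2.02*w^3 - 1.22*w^2 + 2.92*w + 0.95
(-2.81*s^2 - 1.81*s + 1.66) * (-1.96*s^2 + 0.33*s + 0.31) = 5.5076*s^4 + 2.6203*s^3 - 4.722*s^2 - 0.0133000000000001*s + 0.5146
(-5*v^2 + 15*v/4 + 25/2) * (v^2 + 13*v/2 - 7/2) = -5*v^4 - 115*v^3/4 + 435*v^2/8 + 545*v/8 - 175/4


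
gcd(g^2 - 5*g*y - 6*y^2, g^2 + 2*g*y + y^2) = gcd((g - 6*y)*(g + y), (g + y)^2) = g + y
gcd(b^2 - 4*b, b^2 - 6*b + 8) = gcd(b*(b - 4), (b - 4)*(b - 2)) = b - 4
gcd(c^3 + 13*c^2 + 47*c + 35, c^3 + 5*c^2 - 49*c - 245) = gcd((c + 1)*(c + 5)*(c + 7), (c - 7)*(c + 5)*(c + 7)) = c^2 + 12*c + 35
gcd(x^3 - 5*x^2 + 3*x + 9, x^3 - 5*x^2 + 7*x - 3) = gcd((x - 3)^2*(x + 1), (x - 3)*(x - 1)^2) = x - 3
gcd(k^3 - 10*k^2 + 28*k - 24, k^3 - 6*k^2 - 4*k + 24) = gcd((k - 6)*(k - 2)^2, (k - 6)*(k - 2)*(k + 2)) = k^2 - 8*k + 12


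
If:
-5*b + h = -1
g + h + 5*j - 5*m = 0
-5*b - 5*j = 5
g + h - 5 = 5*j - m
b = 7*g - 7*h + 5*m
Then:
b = 47/308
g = 173/308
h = -73/308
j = -355/308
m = -335/308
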